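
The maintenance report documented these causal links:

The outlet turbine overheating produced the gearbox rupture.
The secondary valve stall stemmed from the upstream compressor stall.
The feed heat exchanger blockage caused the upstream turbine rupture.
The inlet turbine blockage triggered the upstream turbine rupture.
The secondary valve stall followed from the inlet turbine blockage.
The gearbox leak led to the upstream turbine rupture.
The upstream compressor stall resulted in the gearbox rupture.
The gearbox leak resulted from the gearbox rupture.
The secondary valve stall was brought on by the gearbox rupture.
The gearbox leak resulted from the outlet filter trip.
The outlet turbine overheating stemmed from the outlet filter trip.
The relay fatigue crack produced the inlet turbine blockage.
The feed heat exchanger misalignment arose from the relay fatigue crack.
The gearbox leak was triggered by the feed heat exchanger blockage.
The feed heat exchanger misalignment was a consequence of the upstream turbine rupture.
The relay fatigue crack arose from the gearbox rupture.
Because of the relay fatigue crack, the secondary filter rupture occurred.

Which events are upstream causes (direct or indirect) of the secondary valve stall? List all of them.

the gearbox rupture, the inlet turbine blockage, the outlet filter trip, the outlet turbine overheating, the relay fatigue crack, the upstream compressor stall

Immediate causes of the secondary valve stall: the upstream compressor stall, the gearbox rupture, the inlet turbine blockage.
Further upstream: the outlet filter trip, the outlet turbine overheating, the relay fatigue crack.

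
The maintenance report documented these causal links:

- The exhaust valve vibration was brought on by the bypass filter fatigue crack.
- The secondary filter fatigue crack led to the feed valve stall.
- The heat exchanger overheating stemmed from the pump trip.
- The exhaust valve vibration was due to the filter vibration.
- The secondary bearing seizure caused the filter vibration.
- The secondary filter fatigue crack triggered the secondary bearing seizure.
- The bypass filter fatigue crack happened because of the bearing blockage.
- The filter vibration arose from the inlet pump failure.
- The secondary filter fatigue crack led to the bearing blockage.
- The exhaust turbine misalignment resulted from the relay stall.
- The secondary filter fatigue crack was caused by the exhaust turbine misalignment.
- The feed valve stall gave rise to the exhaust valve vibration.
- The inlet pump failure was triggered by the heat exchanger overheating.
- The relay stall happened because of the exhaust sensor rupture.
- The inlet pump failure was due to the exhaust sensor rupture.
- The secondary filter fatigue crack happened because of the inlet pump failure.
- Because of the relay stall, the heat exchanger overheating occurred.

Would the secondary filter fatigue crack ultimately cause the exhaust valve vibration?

Yes

There is a causal chain: the secondary filter fatigue crack → the feed valve stall → the exhaust valve vibration.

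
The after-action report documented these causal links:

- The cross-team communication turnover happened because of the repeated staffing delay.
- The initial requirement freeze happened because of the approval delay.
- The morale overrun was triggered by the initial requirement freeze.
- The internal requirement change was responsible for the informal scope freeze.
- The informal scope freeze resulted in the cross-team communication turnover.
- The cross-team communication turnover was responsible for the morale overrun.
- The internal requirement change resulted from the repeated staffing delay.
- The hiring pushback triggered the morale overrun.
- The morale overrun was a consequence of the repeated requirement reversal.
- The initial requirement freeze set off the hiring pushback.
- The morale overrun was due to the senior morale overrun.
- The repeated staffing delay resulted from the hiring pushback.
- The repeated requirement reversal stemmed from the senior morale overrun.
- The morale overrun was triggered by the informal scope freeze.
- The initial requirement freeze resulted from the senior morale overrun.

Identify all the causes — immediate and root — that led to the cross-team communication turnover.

Immediate causes of the cross-team communication turnover: the repeated staffing delay, the informal scope freeze.
Further upstream: the senior morale overrun, the approval delay, the initial requirement freeze, the hiring pushback, the internal requirement change.

the approval delay, the hiring pushback, the informal scope freeze, the initial requirement freeze, the internal requirement change, the repeated staffing delay, the senior morale overrun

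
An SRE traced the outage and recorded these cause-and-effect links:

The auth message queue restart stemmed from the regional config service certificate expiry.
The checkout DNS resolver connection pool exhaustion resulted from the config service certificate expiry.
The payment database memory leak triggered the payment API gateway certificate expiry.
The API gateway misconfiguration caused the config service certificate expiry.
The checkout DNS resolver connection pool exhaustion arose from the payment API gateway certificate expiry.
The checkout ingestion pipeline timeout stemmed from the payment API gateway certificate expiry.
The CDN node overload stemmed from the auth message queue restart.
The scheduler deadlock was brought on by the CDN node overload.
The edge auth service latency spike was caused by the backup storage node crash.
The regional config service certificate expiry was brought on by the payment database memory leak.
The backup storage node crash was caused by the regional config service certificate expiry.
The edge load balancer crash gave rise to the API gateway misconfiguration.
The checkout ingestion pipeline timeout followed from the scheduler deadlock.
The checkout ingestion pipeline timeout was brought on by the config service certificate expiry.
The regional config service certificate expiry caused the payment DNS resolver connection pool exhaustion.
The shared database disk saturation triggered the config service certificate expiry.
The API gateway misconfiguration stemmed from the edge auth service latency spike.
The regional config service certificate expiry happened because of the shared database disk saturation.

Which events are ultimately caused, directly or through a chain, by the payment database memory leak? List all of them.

the API gateway misconfiguration, the CDN node overload, the auth message queue restart, the backup storage node crash, the checkout DNS resolver connection pool exhaustion, the checkout ingestion pipeline timeout, the config service certificate expiry, the edge auth service latency spike, the payment API gateway certificate expiry, the payment DNS resolver connection pool exhaustion, the regional config service certificate expiry, the scheduler deadlock

Direct effects: the payment API gateway certificate expiry, the regional config service certificate expiry.
2 steps out: the auth message queue restart, the payment DNS resolver connection pool exhaustion, the backup storage node crash, the checkout DNS resolver connection pool exhaustion, the checkout ingestion pipeline timeout.
3 steps out: the CDN node overload, the edge auth service latency spike.
4 steps out: the API gateway misconfiguration, the scheduler deadlock.
5 steps out: the config service certificate expiry.
Not reachable from it: the shared database disk saturation, the edge load balancer crash.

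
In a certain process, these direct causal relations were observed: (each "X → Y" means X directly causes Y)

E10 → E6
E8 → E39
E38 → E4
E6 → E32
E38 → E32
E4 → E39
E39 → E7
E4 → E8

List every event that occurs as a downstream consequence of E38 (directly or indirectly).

E32, E39, E4, E7, E8

Direct effects: E4, E32.
2 steps out: E8, E39.
3 steps out: E7.
Not reachable from it: E10, E6.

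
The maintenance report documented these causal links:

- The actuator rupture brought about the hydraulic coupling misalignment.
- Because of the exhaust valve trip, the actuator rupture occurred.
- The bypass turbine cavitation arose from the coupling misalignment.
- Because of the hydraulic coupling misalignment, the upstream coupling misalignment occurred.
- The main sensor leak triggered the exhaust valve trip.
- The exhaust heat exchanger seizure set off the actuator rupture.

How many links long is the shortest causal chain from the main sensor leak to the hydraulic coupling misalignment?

Shortest chain: the main sensor leak → the exhaust valve trip → the actuator rupture → the hydraulic coupling misalignment.

3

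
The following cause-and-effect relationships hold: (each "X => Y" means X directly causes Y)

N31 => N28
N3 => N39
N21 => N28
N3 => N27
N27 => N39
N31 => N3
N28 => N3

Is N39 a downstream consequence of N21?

Yes

There is a causal chain: N21 → N28 → N3 → N39.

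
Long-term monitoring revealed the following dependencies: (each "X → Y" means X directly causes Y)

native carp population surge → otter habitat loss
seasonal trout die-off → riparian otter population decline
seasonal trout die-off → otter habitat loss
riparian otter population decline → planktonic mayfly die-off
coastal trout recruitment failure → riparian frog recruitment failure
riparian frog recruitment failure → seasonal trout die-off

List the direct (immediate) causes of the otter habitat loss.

Upstream contributors include the coastal trout recruitment failure, the riparian frog recruitment failure, but only the native carp population surge, the seasonal trout die-off feed directly into the otter habitat loss.

the native carp population surge, the seasonal trout die-off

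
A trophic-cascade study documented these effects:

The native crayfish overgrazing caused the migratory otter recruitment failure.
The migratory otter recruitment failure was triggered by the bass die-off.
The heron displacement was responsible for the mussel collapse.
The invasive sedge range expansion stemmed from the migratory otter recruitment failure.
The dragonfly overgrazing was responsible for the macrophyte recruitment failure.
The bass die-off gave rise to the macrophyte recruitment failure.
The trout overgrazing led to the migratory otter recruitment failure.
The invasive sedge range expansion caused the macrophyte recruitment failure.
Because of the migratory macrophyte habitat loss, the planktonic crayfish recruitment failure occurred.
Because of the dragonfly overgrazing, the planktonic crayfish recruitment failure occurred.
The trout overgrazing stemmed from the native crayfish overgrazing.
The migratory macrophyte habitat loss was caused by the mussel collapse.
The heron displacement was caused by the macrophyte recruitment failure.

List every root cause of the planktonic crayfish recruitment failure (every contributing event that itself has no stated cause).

Tracing upstream from the planktonic crayfish recruitment failure: the planktonic crayfish recruitment failure ← the migratory macrophyte habitat loss ← the mussel collapse ← the heron displacement ← the macrophyte recruitment failure ← the bass die-off.
A separate upstream branch: the planktonic crayfish recruitment failure ← the migratory macrophyte habitat loss ← the mussel collapse ← the heron displacement ← the macrophyte recruitment failure ← the invasive sedge range expansion ← the migratory otter recruitment failure ← the native crayfish overgrazing.
A separate upstream branch: the planktonic crayfish recruitment failure ← the dragonfly overgrazing.
Each of those chain origins has no stated cause.

the bass die-off, the dragonfly overgrazing, the native crayfish overgrazing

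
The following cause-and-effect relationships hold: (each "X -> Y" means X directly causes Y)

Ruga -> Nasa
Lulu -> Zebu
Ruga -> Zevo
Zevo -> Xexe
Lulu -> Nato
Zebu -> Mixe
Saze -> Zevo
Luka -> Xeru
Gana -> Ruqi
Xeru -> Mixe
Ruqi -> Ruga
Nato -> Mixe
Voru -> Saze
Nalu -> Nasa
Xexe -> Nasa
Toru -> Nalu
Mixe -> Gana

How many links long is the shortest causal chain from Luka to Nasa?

Shortest chain: Luka → Xeru → Mixe → Gana → Ruqi → Ruga → Nasa.

6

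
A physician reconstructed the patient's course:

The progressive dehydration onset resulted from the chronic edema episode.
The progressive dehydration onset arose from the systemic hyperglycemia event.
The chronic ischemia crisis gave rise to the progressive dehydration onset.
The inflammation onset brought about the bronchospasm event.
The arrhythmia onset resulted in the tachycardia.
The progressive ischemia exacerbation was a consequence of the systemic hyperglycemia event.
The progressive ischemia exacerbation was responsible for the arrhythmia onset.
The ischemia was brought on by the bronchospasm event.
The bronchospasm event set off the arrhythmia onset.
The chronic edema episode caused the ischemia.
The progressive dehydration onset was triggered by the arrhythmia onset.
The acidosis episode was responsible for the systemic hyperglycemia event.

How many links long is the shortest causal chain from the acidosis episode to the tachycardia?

Shortest chain: the acidosis episode → the systemic hyperglycemia event → the progressive ischemia exacerbation → the arrhythmia onset → the tachycardia.

4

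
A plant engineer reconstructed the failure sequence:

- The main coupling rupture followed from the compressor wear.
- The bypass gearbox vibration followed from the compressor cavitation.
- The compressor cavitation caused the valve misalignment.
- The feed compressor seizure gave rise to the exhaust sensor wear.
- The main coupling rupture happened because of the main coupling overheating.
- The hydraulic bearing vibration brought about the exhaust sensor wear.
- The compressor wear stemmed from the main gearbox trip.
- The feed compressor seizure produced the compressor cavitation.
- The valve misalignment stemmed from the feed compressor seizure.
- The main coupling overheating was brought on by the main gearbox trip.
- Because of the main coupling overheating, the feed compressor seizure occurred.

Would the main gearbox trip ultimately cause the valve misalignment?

Yes

There is a causal chain: the main gearbox trip → the main coupling overheating → the feed compressor seizure → the valve misalignment.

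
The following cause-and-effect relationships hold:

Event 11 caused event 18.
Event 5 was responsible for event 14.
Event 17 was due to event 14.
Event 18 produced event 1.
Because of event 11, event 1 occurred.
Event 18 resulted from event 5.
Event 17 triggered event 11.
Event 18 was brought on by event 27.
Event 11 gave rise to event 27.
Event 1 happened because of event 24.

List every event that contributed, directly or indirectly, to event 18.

event 11, event 14, event 17, event 27, event 5

Immediate causes of event 18: event 5, event 11, event 27.
Further upstream: event 14, event 17.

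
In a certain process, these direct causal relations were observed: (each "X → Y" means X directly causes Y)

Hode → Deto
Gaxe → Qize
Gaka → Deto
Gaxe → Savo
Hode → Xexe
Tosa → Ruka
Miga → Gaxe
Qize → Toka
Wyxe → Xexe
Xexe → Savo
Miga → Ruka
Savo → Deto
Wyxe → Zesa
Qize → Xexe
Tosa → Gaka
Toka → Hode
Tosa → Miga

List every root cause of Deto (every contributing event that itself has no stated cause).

Tracing upstream from Deto: Deto ← Gaka ← Tosa.
A separate upstream branch: Deto ← Savo ← Xexe ← Wyxe.
Each of those chain origins has no stated cause.

Tosa, Wyxe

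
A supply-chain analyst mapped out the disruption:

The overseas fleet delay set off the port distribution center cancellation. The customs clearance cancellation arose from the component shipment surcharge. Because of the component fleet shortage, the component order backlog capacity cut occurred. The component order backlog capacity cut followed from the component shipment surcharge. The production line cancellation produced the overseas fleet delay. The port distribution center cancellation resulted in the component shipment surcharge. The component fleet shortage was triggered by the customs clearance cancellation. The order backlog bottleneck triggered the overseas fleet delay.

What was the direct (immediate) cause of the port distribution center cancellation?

Upstream contributors include the production line cancellation, the order backlog bottleneck, but only the overseas fleet delay feeds directly into the port distribution center cancellation.

the overseas fleet delay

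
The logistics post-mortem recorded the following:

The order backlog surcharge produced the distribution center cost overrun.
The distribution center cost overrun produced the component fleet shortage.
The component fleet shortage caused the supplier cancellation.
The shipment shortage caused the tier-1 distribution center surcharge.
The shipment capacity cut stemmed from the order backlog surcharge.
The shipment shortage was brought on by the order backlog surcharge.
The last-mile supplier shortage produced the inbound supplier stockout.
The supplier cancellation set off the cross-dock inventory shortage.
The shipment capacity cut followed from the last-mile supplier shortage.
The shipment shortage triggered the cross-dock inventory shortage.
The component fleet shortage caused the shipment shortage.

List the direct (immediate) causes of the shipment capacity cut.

the last-mile supplier shortage, the order backlog surcharge → the shipment capacity cut with nothing further upstream stated.

the last-mile supplier shortage, the order backlog surcharge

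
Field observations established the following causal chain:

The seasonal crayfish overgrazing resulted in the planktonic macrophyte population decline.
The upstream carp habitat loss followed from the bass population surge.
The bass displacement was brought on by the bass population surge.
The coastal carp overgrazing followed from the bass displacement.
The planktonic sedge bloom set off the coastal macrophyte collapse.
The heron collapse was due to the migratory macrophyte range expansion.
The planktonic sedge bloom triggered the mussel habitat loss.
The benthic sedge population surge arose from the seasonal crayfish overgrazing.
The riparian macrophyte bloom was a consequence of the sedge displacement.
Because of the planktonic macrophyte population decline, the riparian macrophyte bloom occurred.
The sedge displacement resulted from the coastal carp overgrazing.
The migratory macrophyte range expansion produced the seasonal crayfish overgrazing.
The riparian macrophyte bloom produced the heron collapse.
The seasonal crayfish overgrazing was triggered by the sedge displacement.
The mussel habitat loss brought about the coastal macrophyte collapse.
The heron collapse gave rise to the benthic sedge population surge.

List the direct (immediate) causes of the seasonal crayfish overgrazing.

the migratory macrophyte range expansion, the sedge displacement

Upstream contributors include the bass population surge, the bass displacement, the coastal carp overgrazing, but only the migratory macrophyte range expansion, the sedge displacement feed directly into the seasonal crayfish overgrazing.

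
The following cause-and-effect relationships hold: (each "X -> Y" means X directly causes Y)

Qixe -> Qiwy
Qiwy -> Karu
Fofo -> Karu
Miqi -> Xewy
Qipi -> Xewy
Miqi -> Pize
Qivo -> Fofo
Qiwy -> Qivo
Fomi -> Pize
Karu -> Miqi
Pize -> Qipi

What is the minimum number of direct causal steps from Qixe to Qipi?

Shortest chain: Qixe → Qiwy → Karu → Miqi → Pize → Qipi.

5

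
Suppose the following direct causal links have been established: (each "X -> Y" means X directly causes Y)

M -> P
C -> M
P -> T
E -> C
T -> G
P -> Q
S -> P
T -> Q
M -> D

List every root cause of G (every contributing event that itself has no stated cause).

E, S

Tracing upstream from G: G ← T ← P ← S.
A separate upstream branch: G ← T ← P ← M ← C ← E.
Each of those chain origins has no stated cause.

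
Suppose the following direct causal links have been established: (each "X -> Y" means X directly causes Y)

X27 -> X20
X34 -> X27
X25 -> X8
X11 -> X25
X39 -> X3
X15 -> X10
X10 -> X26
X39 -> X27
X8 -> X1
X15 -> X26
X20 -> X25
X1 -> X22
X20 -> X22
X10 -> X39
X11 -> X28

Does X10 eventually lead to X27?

Yes

There is a causal chain: X10 → X39 → X27.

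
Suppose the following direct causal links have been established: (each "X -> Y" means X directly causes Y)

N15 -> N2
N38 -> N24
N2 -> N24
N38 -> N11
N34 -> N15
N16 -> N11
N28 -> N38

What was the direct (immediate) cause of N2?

Upstream contributors include N34, but only N15 feeds directly into N2.

N15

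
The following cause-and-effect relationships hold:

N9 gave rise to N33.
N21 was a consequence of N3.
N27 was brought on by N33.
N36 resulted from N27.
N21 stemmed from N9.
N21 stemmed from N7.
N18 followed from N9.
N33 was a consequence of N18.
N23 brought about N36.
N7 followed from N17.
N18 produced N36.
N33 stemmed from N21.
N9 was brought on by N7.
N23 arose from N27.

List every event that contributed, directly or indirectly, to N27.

N17, N18, N21, N3, N33, N7, N9

Immediate cause of N27: N33.
Further upstream: N17, N7, N3, N9, N18, N21.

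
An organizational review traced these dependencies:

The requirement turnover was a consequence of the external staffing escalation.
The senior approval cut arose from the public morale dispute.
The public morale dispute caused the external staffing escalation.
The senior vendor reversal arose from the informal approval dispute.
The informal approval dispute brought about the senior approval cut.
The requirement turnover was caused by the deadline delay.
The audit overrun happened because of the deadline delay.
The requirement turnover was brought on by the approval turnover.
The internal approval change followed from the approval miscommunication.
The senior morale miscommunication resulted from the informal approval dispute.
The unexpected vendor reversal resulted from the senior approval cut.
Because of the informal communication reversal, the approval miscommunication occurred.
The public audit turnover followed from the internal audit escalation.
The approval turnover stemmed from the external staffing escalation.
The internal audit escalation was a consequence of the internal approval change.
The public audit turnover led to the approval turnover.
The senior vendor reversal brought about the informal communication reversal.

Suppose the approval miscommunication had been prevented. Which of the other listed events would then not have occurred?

the internal approval change, the internal audit escalation, the public audit turnover

Downstream of the approval miscommunication: the internal approval change, the internal audit escalation, the public audit turnover, the approval turnover, the requirement turnover.
Of those, still caused via another path: the approval turnover, the requirement turnover.
The remainder have no surviving cause.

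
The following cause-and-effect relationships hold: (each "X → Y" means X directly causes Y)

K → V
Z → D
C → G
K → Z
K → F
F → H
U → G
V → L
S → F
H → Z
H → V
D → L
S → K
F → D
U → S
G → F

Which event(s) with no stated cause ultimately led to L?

C, U

Tracing upstream from L: L ← V ← K ← S ← U.
A separate upstream branch: L ← D ← F ← G ← C.
Each of those chain origins has no stated cause.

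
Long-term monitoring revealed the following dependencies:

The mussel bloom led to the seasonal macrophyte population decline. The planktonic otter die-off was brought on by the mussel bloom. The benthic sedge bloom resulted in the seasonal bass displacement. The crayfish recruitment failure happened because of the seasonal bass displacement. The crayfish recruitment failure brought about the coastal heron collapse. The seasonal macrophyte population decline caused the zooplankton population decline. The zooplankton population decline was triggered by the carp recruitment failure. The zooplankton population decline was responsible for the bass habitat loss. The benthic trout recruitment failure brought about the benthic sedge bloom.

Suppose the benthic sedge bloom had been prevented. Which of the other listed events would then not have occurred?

Downstream of the benthic sedge bloom: the seasonal bass displacement, the crayfish recruitment failure, the coastal heron collapse.

the coastal heron collapse, the crayfish recruitment failure, the seasonal bass displacement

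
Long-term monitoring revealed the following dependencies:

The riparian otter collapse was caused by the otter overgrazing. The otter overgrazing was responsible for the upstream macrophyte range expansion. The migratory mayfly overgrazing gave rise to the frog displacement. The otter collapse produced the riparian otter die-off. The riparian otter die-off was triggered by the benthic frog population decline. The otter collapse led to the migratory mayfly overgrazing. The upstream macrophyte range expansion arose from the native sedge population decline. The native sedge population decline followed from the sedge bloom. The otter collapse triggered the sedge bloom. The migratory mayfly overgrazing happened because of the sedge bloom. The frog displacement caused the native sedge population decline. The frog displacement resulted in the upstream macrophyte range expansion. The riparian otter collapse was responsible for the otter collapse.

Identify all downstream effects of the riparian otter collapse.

the frog displacement, the migratory mayfly overgrazing, the native sedge population decline, the otter collapse, the riparian otter die-off, the sedge bloom, the upstream macrophyte range expansion

Direct effects: the otter collapse.
2 steps out: the riparian otter die-off, the sedge bloom, the migratory mayfly overgrazing.
3 steps out: the frog displacement, the native sedge population decline.
4 steps out: the upstream macrophyte range expansion.
Not reachable from it: the otter overgrazing, the benthic frog population decline.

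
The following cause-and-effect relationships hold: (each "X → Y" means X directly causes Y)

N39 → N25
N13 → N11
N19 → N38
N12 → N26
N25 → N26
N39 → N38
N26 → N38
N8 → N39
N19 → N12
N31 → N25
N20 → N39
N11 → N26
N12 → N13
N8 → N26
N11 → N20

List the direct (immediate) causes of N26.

N11, N12, N25, N8

Upstream contributors include N31, N19, N13, N20, N39, but only N11, N12, N25, N8 feed directly into N26.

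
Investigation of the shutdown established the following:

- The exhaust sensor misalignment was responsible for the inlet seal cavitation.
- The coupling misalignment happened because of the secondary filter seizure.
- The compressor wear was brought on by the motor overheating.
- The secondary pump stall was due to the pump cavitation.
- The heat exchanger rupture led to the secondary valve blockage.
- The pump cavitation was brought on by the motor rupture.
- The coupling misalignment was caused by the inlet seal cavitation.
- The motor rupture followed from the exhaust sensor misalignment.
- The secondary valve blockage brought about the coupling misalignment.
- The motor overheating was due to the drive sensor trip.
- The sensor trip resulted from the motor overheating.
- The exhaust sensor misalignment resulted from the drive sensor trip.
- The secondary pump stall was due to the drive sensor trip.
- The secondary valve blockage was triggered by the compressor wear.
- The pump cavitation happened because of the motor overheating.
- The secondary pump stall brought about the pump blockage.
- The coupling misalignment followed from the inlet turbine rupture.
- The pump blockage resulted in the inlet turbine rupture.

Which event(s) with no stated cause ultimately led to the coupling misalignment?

Tracing upstream from the coupling misalignment: the coupling misalignment ← the inlet seal cavitation ← the exhaust sensor misalignment ← the drive sensor trip.
A separate upstream branch: the coupling misalignment ← the secondary valve blockage ← the heat exchanger rupture.
A separate upstream branch: the coupling misalignment ← the secondary filter seizure.
Each of those chain origins has no stated cause.

the drive sensor trip, the heat exchanger rupture, the secondary filter seizure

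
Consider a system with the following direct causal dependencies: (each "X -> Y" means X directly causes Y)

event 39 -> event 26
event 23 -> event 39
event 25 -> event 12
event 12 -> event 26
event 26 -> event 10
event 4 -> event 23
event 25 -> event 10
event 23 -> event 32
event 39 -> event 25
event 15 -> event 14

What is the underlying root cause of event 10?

Tracing upstream from event 10: event 10 ← event 25 ← event 39 ← event 23 ← event 4.
Event 4 has no stated cause, so it is the root.

event 4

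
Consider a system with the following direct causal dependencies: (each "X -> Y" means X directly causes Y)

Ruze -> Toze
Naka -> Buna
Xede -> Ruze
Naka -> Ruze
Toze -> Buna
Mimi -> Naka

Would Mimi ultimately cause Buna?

There is a causal chain: Mimi → Naka → Buna.

Yes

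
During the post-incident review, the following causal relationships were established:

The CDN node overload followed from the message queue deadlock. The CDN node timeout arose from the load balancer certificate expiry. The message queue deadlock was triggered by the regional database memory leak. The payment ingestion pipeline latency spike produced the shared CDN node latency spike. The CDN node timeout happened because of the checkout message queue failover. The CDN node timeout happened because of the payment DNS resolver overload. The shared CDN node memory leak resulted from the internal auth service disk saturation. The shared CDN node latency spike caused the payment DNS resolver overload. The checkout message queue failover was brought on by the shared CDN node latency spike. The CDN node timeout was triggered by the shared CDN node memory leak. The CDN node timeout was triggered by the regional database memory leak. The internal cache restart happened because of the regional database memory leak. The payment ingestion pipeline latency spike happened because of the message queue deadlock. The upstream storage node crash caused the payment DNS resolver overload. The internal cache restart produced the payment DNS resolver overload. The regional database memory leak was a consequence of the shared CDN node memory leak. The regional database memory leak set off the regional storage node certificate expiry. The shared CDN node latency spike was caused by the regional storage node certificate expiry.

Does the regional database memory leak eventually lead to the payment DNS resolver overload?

Yes

There is a causal chain: the regional database memory leak → the internal cache restart → the payment DNS resolver overload.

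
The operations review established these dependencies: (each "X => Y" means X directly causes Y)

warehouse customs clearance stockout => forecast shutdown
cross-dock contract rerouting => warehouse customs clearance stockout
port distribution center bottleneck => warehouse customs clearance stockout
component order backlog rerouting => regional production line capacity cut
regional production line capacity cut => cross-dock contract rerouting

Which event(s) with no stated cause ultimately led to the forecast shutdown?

the component order backlog rerouting, the port distribution center bottleneck

Tracing upstream from the forecast shutdown: the forecast shutdown ← the warehouse customs clearance stockout ← the cross-dock contract rerouting ← the regional production line capacity cut ← the component order backlog rerouting.
A separate upstream branch: the forecast shutdown ← the warehouse customs clearance stockout ← the port distribution center bottleneck.
Each of those chain origins has no stated cause.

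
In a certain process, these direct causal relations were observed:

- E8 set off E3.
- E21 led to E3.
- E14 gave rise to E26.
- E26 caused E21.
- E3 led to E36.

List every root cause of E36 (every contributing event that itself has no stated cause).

E14, E8

Tracing upstream from E36: E36 ← E3 ← E21 ← E26 ← E14.
A separate upstream branch: E36 ← E3 ← E8.
Each of those chain origins has no stated cause.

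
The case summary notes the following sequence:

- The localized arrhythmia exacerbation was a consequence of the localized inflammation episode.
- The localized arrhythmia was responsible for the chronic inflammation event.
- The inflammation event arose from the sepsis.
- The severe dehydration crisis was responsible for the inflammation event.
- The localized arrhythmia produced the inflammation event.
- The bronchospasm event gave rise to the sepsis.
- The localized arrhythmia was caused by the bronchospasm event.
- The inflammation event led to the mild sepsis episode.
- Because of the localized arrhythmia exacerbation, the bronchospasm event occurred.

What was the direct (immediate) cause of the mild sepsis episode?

the inflammation event

Upstream contributors include the localized inflammation episode, the localized arrhythmia exacerbation, the bronchospasm event, the localized arrhythmia, the sepsis, the severe dehydration crisis, but only the inflammation event feeds directly into the mild sepsis episode.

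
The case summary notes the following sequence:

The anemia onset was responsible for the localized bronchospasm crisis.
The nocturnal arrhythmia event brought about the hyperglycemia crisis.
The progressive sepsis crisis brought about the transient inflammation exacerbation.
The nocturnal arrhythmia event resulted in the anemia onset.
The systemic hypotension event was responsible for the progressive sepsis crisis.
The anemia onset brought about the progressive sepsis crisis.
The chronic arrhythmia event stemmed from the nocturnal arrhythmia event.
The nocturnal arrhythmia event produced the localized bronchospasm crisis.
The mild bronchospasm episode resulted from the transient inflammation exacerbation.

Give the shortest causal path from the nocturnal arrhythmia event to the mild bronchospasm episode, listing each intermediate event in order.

the nocturnal arrhythmia event → the anemia onset → the progressive sepsis crisis → the transient inflammation exacerbation → the mild bronchospasm episode

the nocturnal arrhythmia event → the anemia onset
the anemia onset → the progressive sepsis crisis
the progressive sepsis crisis → the transient inflammation exacerbation
the transient inflammation exacerbation → the mild bronchospasm episode
Length: 4 steps.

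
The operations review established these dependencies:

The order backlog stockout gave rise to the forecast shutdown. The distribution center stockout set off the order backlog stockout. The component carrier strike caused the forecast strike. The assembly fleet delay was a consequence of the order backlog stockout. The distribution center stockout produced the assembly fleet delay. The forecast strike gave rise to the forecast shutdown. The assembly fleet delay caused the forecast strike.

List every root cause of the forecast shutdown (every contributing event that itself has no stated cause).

the component carrier strike, the distribution center stockout

Tracing upstream from the forecast shutdown: the forecast shutdown ← the order backlog stockout ← the distribution center stockout.
A separate upstream branch: the forecast shutdown ← the forecast strike ← the component carrier strike.
Each of those chain origins has no stated cause.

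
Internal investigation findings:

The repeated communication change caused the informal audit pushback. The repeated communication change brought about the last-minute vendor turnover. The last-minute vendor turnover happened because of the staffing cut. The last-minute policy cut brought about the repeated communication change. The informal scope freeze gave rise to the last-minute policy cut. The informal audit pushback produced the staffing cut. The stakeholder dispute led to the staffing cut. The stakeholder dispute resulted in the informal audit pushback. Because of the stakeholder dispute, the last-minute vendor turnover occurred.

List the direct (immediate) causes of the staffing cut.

Upstream contributors include the informal scope freeze, the last-minute policy cut, the repeated communication change, but only the informal audit pushback, the stakeholder dispute feed directly into the staffing cut.

the informal audit pushback, the stakeholder dispute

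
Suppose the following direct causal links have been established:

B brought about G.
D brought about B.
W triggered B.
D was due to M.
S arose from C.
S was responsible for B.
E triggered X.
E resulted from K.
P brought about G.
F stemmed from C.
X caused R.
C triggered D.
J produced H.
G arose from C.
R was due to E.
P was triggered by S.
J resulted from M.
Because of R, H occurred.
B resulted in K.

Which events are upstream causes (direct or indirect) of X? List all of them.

Immediate cause of X: E.
Further upstream: C, S, M, W, D, B, K.

B, C, D, E, K, M, S, W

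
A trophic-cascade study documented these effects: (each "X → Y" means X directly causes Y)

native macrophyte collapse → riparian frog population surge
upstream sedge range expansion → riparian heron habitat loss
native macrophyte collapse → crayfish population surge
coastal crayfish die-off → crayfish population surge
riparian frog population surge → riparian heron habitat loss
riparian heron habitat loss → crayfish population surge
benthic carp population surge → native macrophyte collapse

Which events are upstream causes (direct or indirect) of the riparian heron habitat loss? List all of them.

the benthic carp population surge, the native macrophyte collapse, the riparian frog population surge, the upstream sedge range expansion

Immediate causes of the riparian heron habitat loss: the riparian frog population surge, the upstream sedge range expansion.
Further upstream: the benthic carp population surge, the native macrophyte collapse.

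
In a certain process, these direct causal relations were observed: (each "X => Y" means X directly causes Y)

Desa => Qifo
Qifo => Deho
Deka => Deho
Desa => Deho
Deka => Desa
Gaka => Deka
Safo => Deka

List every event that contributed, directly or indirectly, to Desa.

Immediate cause of Desa: Deka.
Further upstream: Gaka, Safo.

Deka, Gaka, Safo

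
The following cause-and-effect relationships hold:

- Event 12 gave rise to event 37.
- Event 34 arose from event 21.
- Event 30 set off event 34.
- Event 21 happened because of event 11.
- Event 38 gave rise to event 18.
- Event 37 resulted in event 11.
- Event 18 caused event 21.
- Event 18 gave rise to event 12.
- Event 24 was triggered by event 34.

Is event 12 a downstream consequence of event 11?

Event 11 leads to event 21, event 34, event 24; event 12 is not among them.

No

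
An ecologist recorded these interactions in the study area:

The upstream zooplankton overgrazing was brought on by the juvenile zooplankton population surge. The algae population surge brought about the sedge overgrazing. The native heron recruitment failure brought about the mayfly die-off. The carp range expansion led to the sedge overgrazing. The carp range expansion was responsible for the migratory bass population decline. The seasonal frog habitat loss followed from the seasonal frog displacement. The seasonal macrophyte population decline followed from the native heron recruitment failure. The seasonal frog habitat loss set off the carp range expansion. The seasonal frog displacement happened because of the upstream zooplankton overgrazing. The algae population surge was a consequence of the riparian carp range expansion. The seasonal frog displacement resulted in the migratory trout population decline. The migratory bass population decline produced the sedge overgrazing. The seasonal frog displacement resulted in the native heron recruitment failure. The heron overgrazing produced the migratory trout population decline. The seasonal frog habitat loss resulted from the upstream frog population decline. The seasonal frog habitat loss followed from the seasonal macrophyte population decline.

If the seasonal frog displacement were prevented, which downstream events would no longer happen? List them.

Downstream of the seasonal frog displacement: the native heron recruitment failure, the mayfly die-off, the seasonal macrophyte population decline, the seasonal frog habitat loss, the migratory trout population decline, the carp range expansion, the migratory bass population decline, the sedge overgrazing.
Of those, still caused via another path: the seasonal frog habitat loss, the migratory trout population decline, the carp range expansion, the migratory bass population decline, the sedge overgrazing.
The remainder have no surviving cause.

the mayfly die-off, the native heron recruitment failure, the seasonal macrophyte population decline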